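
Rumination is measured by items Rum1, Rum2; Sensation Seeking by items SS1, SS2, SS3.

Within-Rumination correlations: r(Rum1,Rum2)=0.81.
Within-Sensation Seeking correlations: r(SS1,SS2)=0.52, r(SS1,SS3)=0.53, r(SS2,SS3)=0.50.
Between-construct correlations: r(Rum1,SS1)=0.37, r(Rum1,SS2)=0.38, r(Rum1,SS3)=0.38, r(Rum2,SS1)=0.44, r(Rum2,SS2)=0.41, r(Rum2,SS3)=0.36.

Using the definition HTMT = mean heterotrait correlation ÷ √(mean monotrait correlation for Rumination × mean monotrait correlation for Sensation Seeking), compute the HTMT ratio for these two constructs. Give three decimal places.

Between-construct mean = 2.34/6 = 0.3900.
Mean within-Rum = 0.81/1 = 0.8100; mean within-SS = 1.55/3 = 0.5167.
Geometric mean = √(0.8100 × 0.5167) = 0.6469.
HTMT = 0.3900 / 0.6469 = 0.603.

0.603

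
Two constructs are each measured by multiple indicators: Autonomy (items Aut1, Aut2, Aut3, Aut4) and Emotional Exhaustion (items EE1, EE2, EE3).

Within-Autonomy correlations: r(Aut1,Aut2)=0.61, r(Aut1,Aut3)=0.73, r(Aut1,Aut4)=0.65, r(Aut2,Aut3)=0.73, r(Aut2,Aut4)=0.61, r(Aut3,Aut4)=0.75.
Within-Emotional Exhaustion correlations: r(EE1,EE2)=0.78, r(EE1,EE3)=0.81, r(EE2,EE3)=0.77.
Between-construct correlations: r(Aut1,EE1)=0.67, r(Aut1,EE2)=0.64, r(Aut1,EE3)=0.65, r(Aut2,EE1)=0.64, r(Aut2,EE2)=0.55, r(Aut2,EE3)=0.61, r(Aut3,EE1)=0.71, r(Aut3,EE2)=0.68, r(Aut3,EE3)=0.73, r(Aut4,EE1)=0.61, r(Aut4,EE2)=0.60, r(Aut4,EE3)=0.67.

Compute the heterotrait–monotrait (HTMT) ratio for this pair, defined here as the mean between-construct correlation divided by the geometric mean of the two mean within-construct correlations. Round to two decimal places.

0.88

Mean between = 7.76/12 = 0.6467.
Mean within-Aut = 4.08/6 = 0.6800; mean within-EE = 2.36/3 = 0.7867.
Geometric mean = √(0.6800 × 0.7867) = 0.7314.
HTMT = 0.6467 / 0.7314 = 0.88.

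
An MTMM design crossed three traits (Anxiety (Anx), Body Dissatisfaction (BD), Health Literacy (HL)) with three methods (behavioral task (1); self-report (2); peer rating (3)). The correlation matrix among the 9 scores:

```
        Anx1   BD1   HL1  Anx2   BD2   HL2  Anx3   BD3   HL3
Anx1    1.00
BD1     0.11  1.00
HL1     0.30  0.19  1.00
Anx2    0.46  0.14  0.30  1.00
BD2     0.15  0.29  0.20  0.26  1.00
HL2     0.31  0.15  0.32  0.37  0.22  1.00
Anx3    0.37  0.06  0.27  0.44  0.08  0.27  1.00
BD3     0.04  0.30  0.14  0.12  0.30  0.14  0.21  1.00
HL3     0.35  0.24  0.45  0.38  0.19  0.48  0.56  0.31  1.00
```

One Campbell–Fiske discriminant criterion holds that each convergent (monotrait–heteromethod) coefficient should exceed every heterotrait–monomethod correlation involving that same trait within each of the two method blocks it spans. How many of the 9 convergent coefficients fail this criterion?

Checking each validity diagonal entry against its comparison values:
Anx (methods 1·2): 0.46 vs {0.11, 0.26, 0.30, 0.37} → pass.
Anx (methods 1·3): 0.37 vs {0.11, 0.21, 0.30, 0.56} → fail.
Anx (methods 2·3): 0.44 vs {0.26, 0.21, 0.37, 0.56} → fail.
BD (methods 1·2): 0.29 vs {0.11, 0.26, 0.19, 0.22} → pass.
BD (methods 1·3): 0.30 vs {0.11, 0.21, 0.19, 0.31} → fail.
BD (methods 2·3): 0.30 vs {0.26, 0.21, 0.22, 0.31} → fail.
HL (methods 1·2): 0.32 vs {0.30, 0.37, 0.19, 0.22} → fail.
HL (methods 1·3): 0.45 vs {0.30, 0.56, 0.19, 0.31} → fail.
HL (methods 2·3): 0.48 vs {0.37, 0.56, 0.22, 0.31} → fail.
7 of 9 fail.

7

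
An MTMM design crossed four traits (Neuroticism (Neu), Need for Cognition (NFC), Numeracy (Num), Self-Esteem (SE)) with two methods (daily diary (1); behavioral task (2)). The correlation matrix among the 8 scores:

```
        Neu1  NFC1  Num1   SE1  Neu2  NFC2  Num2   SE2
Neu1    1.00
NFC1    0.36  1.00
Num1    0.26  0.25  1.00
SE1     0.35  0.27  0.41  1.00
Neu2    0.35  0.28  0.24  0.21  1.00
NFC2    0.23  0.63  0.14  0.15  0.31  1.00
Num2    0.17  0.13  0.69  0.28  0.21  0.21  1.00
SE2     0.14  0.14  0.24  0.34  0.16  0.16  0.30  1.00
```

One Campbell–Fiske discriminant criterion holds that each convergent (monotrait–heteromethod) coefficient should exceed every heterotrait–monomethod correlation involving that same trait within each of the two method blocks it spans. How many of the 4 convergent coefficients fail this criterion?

2

Each convergent coefficient versus the relevant comparison correlations:
Neu (methods 1·2): 0.35 vs {0.36, 0.31, 0.26, 0.21, 0.35, 0.16} → fail.
NFC (methods 1·2): 0.63 vs {0.36, 0.31, 0.25, 0.21, 0.27, 0.16} → pass.
Num (methods 1·2): 0.69 vs {0.26, 0.21, 0.25, 0.21, 0.41, 0.30} → pass.
SE (methods 1·2): 0.34 vs {0.35, 0.16, 0.27, 0.16, 0.41, 0.30} → fail.
2 of 4 fail.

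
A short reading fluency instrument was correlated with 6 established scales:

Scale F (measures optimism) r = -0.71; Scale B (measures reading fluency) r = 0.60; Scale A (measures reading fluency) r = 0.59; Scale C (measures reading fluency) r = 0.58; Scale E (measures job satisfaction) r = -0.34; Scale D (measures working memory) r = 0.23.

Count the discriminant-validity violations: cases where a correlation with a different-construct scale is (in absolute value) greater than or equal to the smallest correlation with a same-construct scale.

1

Convergent (same construct = reading fluency): Scale B, Scale A, Scale C.
Smallest convergent = 0.58. Discriminant |r|: 0.71, 0.34, 0.23; count ≥ 0.58 → 1.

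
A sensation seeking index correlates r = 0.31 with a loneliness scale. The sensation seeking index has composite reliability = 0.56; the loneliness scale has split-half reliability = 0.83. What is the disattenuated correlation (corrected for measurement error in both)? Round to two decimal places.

0.45

r_true = r_obs / √(r_xx · r_yy) = 0.31 / √(0.56 × 0.83) = 0.31 / √0.4648 = 0.31 / 0.6818 ≈ 0.45.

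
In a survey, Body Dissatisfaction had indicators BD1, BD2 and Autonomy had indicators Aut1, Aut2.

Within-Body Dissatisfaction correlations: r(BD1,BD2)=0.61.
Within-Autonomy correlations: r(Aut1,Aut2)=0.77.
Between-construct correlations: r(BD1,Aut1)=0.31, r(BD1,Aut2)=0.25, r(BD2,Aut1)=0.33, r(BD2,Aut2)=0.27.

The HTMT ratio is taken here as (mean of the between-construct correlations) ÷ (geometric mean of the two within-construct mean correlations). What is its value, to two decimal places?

0.42

Mean between = 1.16/4 = 0.2900.
Mean within-BD = 0.61/1 = 0.6100; mean within-Aut = 0.77/1 = 0.7700.
Geometric mean = √(0.6100 × 0.7700) = 0.6853.
HTMT = 0.2900 / 0.6853 = 0.42.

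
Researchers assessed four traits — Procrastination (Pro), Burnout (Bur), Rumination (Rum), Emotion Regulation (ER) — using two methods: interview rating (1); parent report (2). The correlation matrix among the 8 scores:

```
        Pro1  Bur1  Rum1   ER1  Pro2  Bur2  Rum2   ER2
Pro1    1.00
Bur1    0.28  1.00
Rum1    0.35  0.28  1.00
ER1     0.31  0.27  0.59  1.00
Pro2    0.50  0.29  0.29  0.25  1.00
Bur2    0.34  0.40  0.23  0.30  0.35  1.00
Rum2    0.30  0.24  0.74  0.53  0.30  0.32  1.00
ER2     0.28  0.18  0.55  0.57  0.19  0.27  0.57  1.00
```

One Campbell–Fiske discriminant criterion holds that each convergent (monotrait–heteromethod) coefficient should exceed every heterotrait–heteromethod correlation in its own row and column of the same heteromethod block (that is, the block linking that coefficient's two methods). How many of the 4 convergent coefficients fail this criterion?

0

Each convergent coefficient versus the relevant comparison correlations:
Pro (methods 1·2): 0.50 vs {0.34, 0.29, 0.30, 0.29, 0.28, 0.25} → pass.
Bur (methods 1·2): 0.40 vs {0.29, 0.34, 0.24, 0.23, 0.18, 0.30} → pass.
Rum (methods 1·2): 0.74 vs {0.29, 0.30, 0.23, 0.24, 0.55, 0.53} → pass.
ER (methods 1·2): 0.57 vs {0.25, 0.28, 0.30, 0.18, 0.53, 0.55} → pass.
0 of 4 fail.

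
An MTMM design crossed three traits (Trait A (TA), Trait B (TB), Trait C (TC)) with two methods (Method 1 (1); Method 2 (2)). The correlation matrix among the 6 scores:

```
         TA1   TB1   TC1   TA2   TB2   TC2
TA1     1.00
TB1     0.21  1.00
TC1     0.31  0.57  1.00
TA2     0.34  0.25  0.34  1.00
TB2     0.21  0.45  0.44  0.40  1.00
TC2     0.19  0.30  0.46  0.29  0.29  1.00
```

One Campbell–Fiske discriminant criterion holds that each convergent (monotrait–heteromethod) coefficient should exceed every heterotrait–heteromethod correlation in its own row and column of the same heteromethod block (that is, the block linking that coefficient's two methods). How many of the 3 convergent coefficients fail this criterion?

1

Checking each validity diagonal entry against its comparison values:
TA (methods 1·2): 0.34 vs {0.21, 0.25, 0.19, 0.34} → fail.
TB (methods 1·2): 0.45 vs {0.25, 0.21, 0.30, 0.44} → pass.
TC (methods 1·2): 0.46 vs {0.34, 0.19, 0.44, 0.30} → pass.
1 of 3 fail.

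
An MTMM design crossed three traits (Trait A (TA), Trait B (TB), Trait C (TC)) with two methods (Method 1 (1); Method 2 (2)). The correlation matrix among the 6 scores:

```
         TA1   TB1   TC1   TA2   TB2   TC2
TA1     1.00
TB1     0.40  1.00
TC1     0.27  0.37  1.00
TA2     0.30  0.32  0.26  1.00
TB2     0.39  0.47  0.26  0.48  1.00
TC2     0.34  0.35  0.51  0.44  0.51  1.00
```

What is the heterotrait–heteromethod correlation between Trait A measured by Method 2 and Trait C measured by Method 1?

Different traits and methods: r(TA2, TC1) = 0.26.

0.26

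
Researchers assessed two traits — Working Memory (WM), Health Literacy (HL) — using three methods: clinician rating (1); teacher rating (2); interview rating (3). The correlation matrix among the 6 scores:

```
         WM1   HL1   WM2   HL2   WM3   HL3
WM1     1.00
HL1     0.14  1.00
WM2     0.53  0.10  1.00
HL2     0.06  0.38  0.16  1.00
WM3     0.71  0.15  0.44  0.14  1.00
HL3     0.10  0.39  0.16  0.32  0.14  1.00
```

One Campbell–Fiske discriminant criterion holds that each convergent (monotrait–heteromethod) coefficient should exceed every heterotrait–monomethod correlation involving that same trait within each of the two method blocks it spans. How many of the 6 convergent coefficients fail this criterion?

0

Checking each validity diagonal entry against its comparison values:
WM (methods 1·2): 0.53 vs {0.14, 0.16} → pass.
WM (methods 1·3): 0.71 vs {0.14, 0.14} → pass.
WM (methods 2·3): 0.44 vs {0.16, 0.14} → pass.
HL (methods 1·2): 0.38 vs {0.14, 0.16} → pass.
HL (methods 1·3): 0.39 vs {0.14, 0.14} → pass.
HL (methods 2·3): 0.32 vs {0.16, 0.14} → pass.
0 of 6 fail.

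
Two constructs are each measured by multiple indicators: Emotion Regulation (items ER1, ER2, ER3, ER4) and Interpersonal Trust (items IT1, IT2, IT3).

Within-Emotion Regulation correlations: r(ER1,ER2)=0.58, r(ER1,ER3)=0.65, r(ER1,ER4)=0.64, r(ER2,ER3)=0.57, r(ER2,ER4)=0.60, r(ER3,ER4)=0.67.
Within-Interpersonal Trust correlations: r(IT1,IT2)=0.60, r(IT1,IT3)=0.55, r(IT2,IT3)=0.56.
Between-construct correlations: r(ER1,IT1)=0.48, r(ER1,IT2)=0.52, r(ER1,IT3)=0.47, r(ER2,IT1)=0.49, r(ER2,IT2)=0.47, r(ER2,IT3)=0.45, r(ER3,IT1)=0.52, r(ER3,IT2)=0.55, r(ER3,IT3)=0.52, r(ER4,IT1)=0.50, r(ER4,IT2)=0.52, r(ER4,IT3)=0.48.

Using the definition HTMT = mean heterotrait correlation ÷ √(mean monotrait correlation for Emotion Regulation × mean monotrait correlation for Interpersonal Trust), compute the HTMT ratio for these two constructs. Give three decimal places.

Between-construct mean = 5.97/12 = 0.4975.
Mean within-ER = 3.71/6 = 0.6183; mean within-IT = 1.71/3 = 0.5700.
Geometric mean = √(0.6183 × 0.5700) = 0.5937.
HTMT = 0.4975 / 0.5937 = 0.838.

0.838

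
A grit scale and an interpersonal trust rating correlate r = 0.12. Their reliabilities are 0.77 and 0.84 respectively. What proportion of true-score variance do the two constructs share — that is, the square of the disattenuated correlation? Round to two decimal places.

Disattenuated r = 0.12 / √(0.77 × 0.84) = 0.12 / 0.8042 = 0.1492.
Shared true-score variance = 0.1492² = 0.0223 ≈ 0.02.

0.02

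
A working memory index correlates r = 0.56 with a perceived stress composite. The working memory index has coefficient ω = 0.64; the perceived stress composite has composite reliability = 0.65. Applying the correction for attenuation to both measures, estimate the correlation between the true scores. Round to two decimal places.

0.87

r_true = r_obs / √(r_xx · r_yy) = 0.56 / √(0.64 × 0.65) = 0.56 / √0.4160 = 0.56 / 0.6450 ≈ 0.87.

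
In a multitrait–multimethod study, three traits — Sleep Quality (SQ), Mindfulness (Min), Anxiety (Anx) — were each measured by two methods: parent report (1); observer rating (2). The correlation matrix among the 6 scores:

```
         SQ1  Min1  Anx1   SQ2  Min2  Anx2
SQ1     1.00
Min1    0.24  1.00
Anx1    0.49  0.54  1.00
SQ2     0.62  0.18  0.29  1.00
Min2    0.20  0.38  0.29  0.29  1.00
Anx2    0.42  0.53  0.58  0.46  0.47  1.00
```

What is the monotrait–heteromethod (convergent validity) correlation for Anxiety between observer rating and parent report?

0.58

Same trait (Anx), different methods: r(Anx2, Anx1) = 0.58.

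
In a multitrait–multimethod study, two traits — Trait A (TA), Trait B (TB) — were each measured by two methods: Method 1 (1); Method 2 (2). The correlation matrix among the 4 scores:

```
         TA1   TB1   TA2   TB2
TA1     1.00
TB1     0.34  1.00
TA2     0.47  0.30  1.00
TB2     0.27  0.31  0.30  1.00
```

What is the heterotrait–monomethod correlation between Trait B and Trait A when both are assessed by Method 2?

Different traits, same method: r(TB2, TA2) = 0.30.

0.30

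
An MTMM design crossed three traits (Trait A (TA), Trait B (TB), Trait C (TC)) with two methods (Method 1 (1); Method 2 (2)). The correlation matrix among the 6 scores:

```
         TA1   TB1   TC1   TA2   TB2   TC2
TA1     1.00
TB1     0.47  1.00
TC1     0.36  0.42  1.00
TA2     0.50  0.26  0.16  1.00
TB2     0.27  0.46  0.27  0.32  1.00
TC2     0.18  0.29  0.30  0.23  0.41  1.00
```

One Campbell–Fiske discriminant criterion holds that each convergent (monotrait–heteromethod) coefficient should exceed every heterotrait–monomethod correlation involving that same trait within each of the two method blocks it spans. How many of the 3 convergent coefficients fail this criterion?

2

Checking each validity diagonal entry against its comparison values:
TA (methods 1·2): 0.50 vs {0.47, 0.32, 0.36, 0.23} → pass.
TB (methods 1·2): 0.46 vs {0.47, 0.32, 0.42, 0.41} → fail.
TC (methods 1·2): 0.30 vs {0.36, 0.23, 0.42, 0.41} → fail.
2 of 3 fail.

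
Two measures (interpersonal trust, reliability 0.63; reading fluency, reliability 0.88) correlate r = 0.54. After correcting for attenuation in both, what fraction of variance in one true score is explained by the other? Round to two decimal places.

0.53

Disattenuated r = 0.54 / √(0.63 × 0.88) = 0.54 / 0.7446 = 0.7252.
Shared true-score variance = 0.7252² = 0.5259 ≈ 0.53.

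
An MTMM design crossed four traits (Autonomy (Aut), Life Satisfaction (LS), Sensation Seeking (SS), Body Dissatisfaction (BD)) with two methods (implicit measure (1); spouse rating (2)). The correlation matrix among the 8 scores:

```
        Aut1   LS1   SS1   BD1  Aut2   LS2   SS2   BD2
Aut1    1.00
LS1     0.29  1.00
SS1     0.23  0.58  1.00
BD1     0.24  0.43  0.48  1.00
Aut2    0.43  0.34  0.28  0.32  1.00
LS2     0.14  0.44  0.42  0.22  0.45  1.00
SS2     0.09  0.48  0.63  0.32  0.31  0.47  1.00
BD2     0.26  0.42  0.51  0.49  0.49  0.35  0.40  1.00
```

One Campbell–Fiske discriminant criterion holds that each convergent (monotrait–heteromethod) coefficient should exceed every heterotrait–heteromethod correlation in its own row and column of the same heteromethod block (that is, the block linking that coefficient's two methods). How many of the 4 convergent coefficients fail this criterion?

2

Convergent coefficients and their comparison sets:
Aut (methods 1·2): 0.43 vs {0.14, 0.34, 0.09, 0.28, 0.26, 0.32} → pass.
LS (methods 1·2): 0.44 vs {0.34, 0.14, 0.48, 0.42, 0.42, 0.22} → fail.
SS (methods 1·2): 0.63 vs {0.28, 0.09, 0.42, 0.48, 0.51, 0.32} → pass.
BD (methods 1·2): 0.49 vs {0.32, 0.26, 0.22, 0.42, 0.32, 0.51} → fail.
2 of 4 fail.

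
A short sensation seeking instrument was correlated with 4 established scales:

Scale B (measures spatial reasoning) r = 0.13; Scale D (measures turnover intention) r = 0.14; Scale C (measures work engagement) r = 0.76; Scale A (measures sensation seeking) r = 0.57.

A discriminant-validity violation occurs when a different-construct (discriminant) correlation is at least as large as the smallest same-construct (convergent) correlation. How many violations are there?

1

Convergent (same construct = sensation seeking): Scale A.
Smallest convergent = 0.57. Discriminant values: 0.13, 0.14, 0.76; count ≥ 0.57 → 1.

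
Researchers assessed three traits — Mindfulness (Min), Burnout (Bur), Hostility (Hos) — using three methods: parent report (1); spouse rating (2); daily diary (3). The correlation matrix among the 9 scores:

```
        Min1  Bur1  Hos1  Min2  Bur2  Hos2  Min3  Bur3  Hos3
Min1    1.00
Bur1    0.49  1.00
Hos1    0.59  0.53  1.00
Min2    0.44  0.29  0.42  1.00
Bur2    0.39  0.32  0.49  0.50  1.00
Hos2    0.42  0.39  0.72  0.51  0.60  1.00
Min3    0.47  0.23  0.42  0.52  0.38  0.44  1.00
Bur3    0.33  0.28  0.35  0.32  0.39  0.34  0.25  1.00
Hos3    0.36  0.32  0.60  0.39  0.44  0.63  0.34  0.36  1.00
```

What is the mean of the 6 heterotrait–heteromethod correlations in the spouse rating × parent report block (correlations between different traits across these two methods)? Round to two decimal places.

0.40

HTHM values (method 2 × method 1): 0.29, 0.42, 0.39, 0.49, 0.42, 0.39; mean = 2.40/6 = 0.40.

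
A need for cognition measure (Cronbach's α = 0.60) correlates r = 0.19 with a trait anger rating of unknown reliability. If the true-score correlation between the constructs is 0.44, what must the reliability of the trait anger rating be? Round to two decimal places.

0.31

r_true = r_obs / √(r_xx · r_yy) ⇒ 0.44 = 0.19 / √(0.60 · r_yy).
√(0.60 · r_yy) = 0.19 / 0.44 = 0.4318; 0.60 · r_yy = 0.1865; r_yy = 0.1865 / 0.60 ≈ 0.31.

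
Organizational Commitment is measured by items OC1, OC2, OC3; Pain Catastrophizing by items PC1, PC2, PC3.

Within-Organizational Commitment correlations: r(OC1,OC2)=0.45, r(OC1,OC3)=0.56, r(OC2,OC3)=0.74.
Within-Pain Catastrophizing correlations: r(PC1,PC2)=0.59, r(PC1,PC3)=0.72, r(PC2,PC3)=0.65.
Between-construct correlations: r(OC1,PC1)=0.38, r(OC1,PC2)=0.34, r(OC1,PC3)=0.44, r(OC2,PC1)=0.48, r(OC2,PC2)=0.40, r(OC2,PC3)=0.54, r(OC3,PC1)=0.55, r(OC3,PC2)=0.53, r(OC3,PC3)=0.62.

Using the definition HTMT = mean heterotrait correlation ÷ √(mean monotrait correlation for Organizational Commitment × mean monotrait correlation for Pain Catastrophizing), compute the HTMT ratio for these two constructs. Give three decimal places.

0.770

Between-construct mean = 4.28/9 = 0.4756.
Mean within-OC = 1.75/3 = 0.5833; mean within-PC = 1.96/3 = 0.6533.
Geometric mean = √(0.5833 × 0.6533) = 0.6173.
HTMT = 0.4756 / 0.6173 = 0.770.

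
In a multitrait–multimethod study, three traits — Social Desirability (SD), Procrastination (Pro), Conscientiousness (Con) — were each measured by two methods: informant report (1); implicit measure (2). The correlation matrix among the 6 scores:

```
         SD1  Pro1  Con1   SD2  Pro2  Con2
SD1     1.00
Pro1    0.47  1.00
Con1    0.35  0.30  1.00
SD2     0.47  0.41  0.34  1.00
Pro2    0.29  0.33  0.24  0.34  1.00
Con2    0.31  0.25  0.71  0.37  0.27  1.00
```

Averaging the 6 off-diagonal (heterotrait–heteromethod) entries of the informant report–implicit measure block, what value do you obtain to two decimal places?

HTHM values (method 1 × method 2): 0.29, 0.31, 0.41, 0.25, 0.34, 0.24; mean = 1.84/6 = 0.31.

0.31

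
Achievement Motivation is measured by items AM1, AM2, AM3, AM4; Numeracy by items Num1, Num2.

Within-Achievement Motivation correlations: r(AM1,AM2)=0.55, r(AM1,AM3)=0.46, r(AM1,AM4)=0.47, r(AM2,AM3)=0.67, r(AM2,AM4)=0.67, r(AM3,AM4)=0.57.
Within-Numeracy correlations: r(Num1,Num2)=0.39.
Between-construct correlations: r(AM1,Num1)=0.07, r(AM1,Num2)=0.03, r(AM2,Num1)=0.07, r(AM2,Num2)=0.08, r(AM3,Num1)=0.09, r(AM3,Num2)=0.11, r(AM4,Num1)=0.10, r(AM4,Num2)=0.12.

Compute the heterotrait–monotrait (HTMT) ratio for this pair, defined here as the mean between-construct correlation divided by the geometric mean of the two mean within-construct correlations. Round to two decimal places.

0.18

Mean between = 0.67/8 = 0.0838.
Mean within-AM = 3.39/6 = 0.5650; mean within-Num = 0.39/1 = 0.3900.
Geometric mean = √(0.5650 × 0.3900) = 0.4694.
HTMT = 0.0838 / 0.4694 = 0.18.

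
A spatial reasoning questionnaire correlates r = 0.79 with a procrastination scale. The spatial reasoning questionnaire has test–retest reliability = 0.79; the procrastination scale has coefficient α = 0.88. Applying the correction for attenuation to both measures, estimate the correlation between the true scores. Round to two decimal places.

r_true = r_obs / √(r_xx · r_yy) = 0.79 / √(0.79 × 0.88) = 0.79 / √0.6952 = 0.79 / 0.8338 ≈ 0.95.

0.95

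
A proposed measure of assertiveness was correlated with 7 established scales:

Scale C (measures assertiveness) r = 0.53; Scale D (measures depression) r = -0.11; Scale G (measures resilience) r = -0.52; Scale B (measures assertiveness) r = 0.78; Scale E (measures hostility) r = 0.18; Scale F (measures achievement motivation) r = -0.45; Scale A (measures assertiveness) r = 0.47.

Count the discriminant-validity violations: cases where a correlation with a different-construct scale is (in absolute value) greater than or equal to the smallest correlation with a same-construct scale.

1

Convergent (same construct = assertiveness): Scale C, Scale B, Scale A.
Smallest convergent = 0.47. Discriminant |r|: 0.11, 0.52, 0.18, 0.45; count ≥ 0.47 → 1.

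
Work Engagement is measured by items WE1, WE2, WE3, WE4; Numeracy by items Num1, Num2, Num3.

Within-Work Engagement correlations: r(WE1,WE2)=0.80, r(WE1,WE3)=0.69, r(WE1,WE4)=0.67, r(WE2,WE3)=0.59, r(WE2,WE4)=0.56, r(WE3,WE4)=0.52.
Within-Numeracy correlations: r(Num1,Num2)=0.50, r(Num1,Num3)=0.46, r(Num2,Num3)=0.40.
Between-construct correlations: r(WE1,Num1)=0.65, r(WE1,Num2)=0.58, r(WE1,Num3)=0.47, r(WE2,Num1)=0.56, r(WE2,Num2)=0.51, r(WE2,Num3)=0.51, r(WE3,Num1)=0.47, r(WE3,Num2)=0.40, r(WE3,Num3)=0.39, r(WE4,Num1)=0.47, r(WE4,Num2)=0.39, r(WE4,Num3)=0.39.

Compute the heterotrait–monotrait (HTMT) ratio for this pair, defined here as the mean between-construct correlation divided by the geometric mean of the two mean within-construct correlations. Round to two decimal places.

Between-construct mean = 5.79/12 = 0.4825.
Mean within-WE = 3.83/6 = 0.6383; mean within-Num = 1.36/3 = 0.4533.
Geometric mean = √(0.6383 × 0.4533) = 0.5379.
HTMT = 0.4825 / 0.5379 = 0.90.

0.90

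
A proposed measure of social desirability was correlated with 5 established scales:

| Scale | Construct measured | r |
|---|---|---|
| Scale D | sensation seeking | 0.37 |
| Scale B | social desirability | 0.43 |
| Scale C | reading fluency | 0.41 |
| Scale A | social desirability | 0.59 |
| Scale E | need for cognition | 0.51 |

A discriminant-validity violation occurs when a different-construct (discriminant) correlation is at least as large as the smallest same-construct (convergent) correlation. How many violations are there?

1

Convergent (same construct = social desirability): Scale B, Scale A.
Smallest convergent = 0.43. Discriminant values: 0.37, 0.41, 0.51; count ≥ 0.43 → 1.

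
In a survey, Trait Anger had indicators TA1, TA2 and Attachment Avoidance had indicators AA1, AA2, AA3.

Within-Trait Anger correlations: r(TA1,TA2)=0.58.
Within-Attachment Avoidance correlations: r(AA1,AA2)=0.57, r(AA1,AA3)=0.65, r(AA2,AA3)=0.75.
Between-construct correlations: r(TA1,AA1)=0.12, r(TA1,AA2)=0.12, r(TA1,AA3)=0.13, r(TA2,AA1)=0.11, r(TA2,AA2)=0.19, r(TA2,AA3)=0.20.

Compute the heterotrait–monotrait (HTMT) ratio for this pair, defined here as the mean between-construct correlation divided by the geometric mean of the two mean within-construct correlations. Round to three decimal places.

0.235

Mean heterotrait r = 0.87/6 = 0.1450.
Mean within-TA = 0.58/1 = 0.5800; mean within-AA = 1.97/3 = 0.6567.
Geometric mean = √(0.5800 × 0.6567) = 0.6172.
HTMT = 0.1450 / 0.6172 = 0.235.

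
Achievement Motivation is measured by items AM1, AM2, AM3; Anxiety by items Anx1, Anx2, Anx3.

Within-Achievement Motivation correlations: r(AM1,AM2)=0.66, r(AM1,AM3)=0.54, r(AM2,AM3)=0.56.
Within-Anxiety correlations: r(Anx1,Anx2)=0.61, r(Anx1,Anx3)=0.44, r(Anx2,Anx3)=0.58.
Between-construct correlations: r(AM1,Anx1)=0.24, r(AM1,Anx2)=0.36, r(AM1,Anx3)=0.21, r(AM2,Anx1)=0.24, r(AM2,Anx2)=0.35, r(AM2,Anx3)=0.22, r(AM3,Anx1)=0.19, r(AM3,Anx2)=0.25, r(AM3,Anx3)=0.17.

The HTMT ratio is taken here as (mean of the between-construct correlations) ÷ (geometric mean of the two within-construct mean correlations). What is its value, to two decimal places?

0.44

Between-construct mean = 2.23/9 = 0.2478.
Mean within-AM = 1.76/3 = 0.5867; mean within-Anx = 1.63/3 = 0.5433.
Geometric mean = √(0.5867 × 0.5433) = 0.5646.
HTMT = 0.2478 / 0.5646 = 0.44.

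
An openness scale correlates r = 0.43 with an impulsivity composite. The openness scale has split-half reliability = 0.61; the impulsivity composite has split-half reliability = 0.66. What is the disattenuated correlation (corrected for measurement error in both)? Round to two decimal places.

0.68

r_true = r_obs / √(r_xx · r_yy) = 0.43 / √(0.61 × 0.66) = 0.43 / √0.4026 = 0.43 / 0.6345 ≈ 0.68.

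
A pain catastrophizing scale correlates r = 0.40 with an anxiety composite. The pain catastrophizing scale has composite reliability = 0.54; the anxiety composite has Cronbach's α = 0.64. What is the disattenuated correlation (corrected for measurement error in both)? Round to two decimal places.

0.68

r_true = r_obs / √(r_xx · r_yy) = 0.40 / √(0.54 × 0.64) = 0.40 / √0.3456 = 0.40 / 0.5879 ≈ 0.68.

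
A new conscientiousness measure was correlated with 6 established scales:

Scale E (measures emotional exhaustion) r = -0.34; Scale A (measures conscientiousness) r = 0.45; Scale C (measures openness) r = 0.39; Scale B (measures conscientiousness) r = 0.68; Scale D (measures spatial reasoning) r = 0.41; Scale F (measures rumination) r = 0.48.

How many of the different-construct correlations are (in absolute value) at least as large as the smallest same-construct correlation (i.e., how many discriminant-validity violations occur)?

1

Convergent (same construct = conscientiousness): Scale A, Scale B.
Smallest convergent = 0.45. Discriminant |r|: 0.34, 0.39, 0.41, 0.48; count ≥ 0.45 → 1.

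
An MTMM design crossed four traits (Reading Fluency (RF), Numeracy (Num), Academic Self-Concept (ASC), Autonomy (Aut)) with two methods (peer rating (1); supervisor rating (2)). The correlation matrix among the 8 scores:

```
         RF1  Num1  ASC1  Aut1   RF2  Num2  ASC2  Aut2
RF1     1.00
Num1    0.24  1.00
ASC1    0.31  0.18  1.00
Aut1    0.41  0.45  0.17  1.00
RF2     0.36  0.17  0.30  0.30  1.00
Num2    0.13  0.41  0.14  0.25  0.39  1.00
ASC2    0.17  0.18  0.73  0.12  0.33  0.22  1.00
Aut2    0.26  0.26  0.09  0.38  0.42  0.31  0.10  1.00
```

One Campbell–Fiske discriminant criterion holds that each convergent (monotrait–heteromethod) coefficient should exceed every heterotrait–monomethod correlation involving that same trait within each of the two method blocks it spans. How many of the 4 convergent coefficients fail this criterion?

Checking each validity diagonal entry against its comparison values:
RF (methods 1·2): 0.36 vs {0.24, 0.39, 0.31, 0.33, 0.41, 0.42} → fail.
Num (methods 1·2): 0.41 vs {0.24, 0.39, 0.18, 0.22, 0.45, 0.31} → fail.
ASC (methods 1·2): 0.73 vs {0.31, 0.33, 0.18, 0.22, 0.17, 0.10} → pass.
Aut (methods 1·2): 0.38 vs {0.41, 0.42, 0.45, 0.31, 0.17, 0.10} → fail.
3 of 4 fail.

3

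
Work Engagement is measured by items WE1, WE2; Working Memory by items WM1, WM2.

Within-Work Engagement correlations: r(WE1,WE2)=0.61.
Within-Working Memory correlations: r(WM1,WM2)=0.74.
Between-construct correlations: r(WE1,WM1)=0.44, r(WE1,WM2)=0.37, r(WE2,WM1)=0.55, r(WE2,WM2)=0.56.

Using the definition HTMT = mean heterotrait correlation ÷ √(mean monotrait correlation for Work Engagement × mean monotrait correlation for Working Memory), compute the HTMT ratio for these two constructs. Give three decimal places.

Mean between = 1.92/4 = 0.4800.
Mean within-WE = 0.61/1 = 0.6100; mean within-WM = 0.74/1 = 0.7400.
Geometric mean = √(0.6100 × 0.7400) = 0.6719.
HTMT = 0.4800 / 0.6719 = 0.714.

0.714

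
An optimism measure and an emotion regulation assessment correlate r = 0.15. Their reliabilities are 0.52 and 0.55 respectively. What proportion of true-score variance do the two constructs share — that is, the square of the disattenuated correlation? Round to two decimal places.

0.08

Disattenuated r = 0.15 / √(0.52 × 0.55) = 0.15 / 0.5348 = 0.2805.
Shared true-score variance = 0.2805² = 0.0787 ≈ 0.08.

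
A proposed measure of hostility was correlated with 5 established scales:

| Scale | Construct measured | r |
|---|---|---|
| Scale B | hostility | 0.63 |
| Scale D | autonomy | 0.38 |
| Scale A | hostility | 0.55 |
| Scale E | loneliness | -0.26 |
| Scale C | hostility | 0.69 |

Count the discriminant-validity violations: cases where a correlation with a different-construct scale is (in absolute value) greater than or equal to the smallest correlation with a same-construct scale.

Convergent (same construct = hostility): Scale B, Scale A, Scale C.
Smallest convergent = 0.55. Discriminant |r|: 0.38, 0.26; count ≥ 0.55 → 0.

0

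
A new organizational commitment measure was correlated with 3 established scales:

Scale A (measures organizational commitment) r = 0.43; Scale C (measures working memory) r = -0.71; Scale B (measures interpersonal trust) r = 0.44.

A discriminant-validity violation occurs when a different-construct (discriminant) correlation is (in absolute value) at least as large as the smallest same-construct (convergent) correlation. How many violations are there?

2

Convergent (same construct = organizational commitment): Scale A.
Smallest convergent = 0.43. Discriminant |r|: 0.71, 0.44; count ≥ 0.43 → 2.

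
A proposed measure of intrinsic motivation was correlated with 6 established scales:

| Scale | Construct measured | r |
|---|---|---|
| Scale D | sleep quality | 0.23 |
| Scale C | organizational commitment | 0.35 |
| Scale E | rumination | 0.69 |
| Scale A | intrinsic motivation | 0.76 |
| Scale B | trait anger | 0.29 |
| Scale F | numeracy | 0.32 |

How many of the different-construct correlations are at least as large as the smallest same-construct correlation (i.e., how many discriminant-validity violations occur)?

Convergent (same construct = intrinsic motivation): Scale A.
Smallest convergent = 0.76. Discriminant values: 0.23, 0.35, 0.69, 0.29, 0.32; count ≥ 0.76 → 0.

0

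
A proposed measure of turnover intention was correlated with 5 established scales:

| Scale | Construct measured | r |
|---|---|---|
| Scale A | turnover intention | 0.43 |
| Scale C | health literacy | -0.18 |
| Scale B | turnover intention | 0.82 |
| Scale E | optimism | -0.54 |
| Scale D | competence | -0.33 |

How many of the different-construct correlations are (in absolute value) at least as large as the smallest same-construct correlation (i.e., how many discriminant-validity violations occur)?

Convergent (same construct = turnover intention): Scale A, Scale B.
Smallest convergent = 0.43. Discriminant |r|: 0.18, 0.54, 0.33; count ≥ 0.43 → 1.

1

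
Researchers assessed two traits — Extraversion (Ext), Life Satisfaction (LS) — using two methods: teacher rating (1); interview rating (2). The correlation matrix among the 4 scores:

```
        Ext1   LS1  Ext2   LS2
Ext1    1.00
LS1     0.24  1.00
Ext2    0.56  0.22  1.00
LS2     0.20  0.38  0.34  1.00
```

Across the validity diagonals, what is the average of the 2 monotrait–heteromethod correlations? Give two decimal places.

Convergent values: 0.56, 0.38; mean = 0.94/2 = 0.47.

0.47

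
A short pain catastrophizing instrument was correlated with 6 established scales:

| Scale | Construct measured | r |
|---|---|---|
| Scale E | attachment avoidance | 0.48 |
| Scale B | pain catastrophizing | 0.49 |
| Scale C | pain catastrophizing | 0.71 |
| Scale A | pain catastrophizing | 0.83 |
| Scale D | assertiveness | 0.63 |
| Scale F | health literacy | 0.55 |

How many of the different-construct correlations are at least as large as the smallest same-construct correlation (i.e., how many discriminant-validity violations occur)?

2

Convergent (same construct = pain catastrophizing): Scale B, Scale C, Scale A.
Smallest convergent = 0.49. Discriminant values: 0.48, 0.63, 0.55; count ≥ 0.49 → 2.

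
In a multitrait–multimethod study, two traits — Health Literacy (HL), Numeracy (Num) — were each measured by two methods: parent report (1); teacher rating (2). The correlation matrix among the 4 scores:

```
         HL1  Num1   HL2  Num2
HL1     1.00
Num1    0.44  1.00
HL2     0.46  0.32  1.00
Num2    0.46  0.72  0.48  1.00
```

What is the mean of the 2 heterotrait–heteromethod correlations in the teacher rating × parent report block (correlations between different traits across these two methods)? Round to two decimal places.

HTHM values (method 2 × method 1): 0.32, 0.46; mean = 0.78/2 = 0.39.

0.39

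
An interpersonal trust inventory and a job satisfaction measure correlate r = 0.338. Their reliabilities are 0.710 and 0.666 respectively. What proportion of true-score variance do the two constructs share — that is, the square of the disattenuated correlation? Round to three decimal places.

Disattenuated r = 0.338 / √(0.710 × 0.666) = 0.338 / 0.6876 = 0.4916.
Shared true-score variance = 0.4916² = 0.2417 ≈ 0.242.

0.242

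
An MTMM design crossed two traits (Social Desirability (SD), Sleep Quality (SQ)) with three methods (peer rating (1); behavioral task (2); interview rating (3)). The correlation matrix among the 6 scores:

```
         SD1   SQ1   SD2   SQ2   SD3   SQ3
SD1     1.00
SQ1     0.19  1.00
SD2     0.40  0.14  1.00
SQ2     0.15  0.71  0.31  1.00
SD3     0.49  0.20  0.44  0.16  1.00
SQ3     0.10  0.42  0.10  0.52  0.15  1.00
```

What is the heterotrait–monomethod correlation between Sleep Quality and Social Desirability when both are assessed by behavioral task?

0.31

Different traits, same method: r(SQ2, SD2) = 0.31.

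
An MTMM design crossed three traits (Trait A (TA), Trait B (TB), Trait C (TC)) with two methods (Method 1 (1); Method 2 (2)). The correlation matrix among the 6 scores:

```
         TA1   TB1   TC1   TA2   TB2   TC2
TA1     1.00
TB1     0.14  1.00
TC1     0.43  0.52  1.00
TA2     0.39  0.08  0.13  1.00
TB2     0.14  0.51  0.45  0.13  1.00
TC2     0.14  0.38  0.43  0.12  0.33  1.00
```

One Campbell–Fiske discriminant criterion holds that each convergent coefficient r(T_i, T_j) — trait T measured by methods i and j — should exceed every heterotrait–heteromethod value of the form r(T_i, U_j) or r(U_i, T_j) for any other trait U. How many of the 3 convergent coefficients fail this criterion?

1

Convergent coefficients and their comparison sets:
TA (methods 1·2): 0.39 vs {0.14, 0.08, 0.14, 0.13} → pass.
TB (methods 1·2): 0.51 vs {0.08, 0.14, 0.38, 0.45} → pass.
TC (methods 1·2): 0.43 vs {0.13, 0.14, 0.45, 0.38} → fail.
1 of 3 fail.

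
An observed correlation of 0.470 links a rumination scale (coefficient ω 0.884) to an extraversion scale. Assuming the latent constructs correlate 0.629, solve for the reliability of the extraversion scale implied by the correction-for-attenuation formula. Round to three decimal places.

r_true = r_obs / √(r_xx · r_yy) ⇒ 0.629 = 0.470 / √(0.884 · r_yy).
√(0.884 · r_yy) = 0.470 / 0.629 = 0.7472; 0.884 · r_yy = 0.5583; r_yy = 0.5583 / 0.884 ≈ 0.632.

0.632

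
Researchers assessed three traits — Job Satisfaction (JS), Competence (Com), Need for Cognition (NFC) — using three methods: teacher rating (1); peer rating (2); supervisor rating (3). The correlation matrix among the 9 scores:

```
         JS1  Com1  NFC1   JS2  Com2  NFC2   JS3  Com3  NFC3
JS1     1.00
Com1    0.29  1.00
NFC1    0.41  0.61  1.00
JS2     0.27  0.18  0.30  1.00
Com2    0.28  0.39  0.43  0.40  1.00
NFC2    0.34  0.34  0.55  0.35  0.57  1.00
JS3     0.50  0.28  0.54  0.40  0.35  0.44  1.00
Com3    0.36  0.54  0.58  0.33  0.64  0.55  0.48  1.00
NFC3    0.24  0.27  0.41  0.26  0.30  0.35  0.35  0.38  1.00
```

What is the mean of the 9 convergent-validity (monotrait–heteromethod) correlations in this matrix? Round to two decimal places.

0.45

Convergent values: 0.27, 0.50, 0.40, 0.39, 0.54, 0.64, 0.55, 0.41, 0.35; mean = 4.05/9 = 0.45.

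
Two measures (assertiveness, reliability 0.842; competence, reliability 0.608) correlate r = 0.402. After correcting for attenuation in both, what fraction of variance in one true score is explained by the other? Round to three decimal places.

0.316

Disattenuated r = 0.402 / √(0.842 × 0.608) = 0.402 / 0.7155 = 0.5618.
Shared true-score variance = 0.5618² = 0.3156 ≈ 0.316.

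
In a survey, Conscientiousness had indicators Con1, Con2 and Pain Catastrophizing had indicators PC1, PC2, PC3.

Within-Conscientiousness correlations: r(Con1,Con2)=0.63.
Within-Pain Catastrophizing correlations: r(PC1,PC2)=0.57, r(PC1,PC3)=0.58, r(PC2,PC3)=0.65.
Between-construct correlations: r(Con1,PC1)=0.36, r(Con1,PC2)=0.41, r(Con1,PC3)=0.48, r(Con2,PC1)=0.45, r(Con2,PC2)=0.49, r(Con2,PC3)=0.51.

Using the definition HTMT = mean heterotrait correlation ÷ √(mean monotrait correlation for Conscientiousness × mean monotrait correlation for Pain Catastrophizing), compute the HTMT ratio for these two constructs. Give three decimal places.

0.732

Mean between = 2.70/6 = 0.4500.
Mean within-Con = 0.63/1 = 0.6300; mean within-PC = 1.80/3 = 0.6000.
Geometric mean = √(0.6300 × 0.6000) = 0.6148.
HTMT = 0.4500 / 0.6148 = 0.732.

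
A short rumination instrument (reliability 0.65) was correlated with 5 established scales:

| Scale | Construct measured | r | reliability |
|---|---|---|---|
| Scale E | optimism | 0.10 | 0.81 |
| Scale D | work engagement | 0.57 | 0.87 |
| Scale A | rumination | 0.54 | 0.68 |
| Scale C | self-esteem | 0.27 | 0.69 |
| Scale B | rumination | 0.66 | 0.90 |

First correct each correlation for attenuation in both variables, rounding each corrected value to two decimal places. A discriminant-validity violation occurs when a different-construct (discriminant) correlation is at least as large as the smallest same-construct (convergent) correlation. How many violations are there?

Disattenuated r (r / √(r_scale · r_new)):
  Scale E (disc): 0.10 / √(0.81·0.65) = 0.14
  Scale D (disc): 0.57 / √(0.87·0.65) = 0.76
  Scale A (conv): 0.54 / √(0.68·0.65) = 0.81
  Scale C (disc): 0.27 / √(0.69·0.65) = 0.40
  Scale B (conv): 0.66 / √(0.90·0.65) = 0.86
Smallest convergent = 0.81. Discriminant values: 0.14, 0.76, 0.40; count ≥ 0.81 → 0.

0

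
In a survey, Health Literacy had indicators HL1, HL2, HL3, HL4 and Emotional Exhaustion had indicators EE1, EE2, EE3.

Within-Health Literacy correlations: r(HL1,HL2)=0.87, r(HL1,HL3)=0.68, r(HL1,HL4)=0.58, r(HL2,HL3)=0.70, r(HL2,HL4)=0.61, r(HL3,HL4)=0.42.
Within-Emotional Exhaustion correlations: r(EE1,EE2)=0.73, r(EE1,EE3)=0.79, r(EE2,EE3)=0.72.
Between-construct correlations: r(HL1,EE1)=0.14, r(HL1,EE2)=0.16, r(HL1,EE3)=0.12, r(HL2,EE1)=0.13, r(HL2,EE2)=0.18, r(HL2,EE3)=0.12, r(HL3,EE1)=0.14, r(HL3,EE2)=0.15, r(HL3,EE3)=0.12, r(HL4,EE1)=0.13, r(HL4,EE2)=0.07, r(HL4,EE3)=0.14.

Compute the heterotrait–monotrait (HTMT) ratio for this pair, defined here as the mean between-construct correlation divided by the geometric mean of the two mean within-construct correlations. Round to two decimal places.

Between-construct mean = 1.60/12 = 0.1333.
Mean within-HL = 3.86/6 = 0.6433; mean within-EE = 2.24/3 = 0.7467.
Geometric mean = √(0.6433 × 0.7467) = 0.6931.
HTMT = 0.1333 / 0.6931 = 0.19.

0.19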